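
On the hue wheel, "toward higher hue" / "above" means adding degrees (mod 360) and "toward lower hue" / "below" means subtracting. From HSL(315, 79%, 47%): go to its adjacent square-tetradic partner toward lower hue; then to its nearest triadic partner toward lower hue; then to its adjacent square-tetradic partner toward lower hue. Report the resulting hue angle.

square ↓ −90°: 315 − 90 = 225°
triadic ↓ −120°: 225 − 120 = 105°
square ↓ −90°: 105 − 90 = 15°

15°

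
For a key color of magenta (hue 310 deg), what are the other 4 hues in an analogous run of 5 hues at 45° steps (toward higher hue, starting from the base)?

355°, 40°, 85° and 130°

Analogous hues sit every 45° along the wheel.
310 + 45 = 355°
310 + 90 = 400 → 400 − 360 = 40°
310 + 135 = 445 → 445 − 360 = 85°
310 + 180 = 490 → 490 − 360 = 130°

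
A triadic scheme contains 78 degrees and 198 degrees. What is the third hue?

A triad spaces three hues 120° apart.
The full set is {78°, 198°, 318°}.

318°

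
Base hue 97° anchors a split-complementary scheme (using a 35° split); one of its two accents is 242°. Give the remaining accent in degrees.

Split-complementary hues sit 35° either side of the complement.
Complement of the base 97°: 97 + 180 = 277°
The given accent 242° is 35° one side of 277°; the other accent sits 35° the other side: 277 + 35 = 312°

312°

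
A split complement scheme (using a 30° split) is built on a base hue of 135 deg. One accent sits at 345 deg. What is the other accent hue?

285°

Split-complementary hues sit 30° either side of the complement.
Complement of the base 135°: 135 + 180 = 315°
The given accent 345° is 30° one side of 315°; the other accent sits 30° the other side: 315 − 30 = 285°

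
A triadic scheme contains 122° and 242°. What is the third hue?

2°

A triad spaces three hues 120° apart.
The full set is {2°, 122°, 242°}.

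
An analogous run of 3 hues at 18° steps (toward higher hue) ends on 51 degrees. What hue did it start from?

2 steps of 18° (toward higher hue) give a net shift of +36°.
Start = end − shift: 51 − 36 = 15°

15°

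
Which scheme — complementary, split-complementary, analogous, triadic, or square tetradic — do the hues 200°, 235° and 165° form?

Sort the hues: 165°, 200°, 235°.
Successive gaps around the wheel: 35°, 35°, 290°.
A run of hues at equal small steps (35°) with one large closing gap is an analogous group.

analogous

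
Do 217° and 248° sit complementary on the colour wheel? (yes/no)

Angular distance: |217 − 248| = 31 = 31°.
Complementary requires 180°.

no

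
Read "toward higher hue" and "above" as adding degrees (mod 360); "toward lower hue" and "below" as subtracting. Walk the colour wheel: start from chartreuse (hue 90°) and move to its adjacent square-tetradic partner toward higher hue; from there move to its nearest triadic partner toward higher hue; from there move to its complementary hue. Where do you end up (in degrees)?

90 + 90 = 180°   (square ↑)
180 + 120 = 300°   (triadic ↑)
300 + 180 = 480 → 480 − 360 = 120°   (complement)

120°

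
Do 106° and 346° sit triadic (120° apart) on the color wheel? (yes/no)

yes

Angular distance: |106 − 346| = 240; shorter arc = 360 − 240 = 120°.
Triadic (120° apart) requires 120°.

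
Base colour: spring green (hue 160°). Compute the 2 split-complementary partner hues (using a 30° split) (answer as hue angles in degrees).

Complement of 160°: 160 + 180 = 340°
340 − 30 = 310°
340 + 30 = 370 → 370 − 360 = 10°

310° and 10°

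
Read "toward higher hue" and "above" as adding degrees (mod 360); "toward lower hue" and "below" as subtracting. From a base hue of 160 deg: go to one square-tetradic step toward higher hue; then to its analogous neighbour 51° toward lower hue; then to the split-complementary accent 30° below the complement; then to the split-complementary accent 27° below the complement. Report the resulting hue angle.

square ↑ +90°: 160 + 90 = 250°
analog 51° ↓ −51°: 250 − 51 = 199°
split-comp 30° ↓ +150°: 199 + 150 = 349°
split-comp 27° ↓ +153°: 349 + 153 = 502 → 502 − 360 = 142°

142°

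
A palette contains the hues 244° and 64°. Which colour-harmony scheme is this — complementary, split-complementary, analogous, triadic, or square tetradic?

Sort the hues: 64°, 244°.
Successive gaps around the wheel: 180°, 180°.
Two hues 180° apart are complementary.

complementary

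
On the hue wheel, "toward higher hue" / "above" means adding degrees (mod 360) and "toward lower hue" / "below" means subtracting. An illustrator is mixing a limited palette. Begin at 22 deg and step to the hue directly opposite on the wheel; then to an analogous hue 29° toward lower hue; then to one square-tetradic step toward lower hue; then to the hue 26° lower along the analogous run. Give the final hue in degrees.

complement +180°: 22 + 180 = 202°
analog 29° ↓ −29°: 202 − 29 = 173°
square ↓ −90°: 173 − 90 = 83°
analog 26° ↓ −26°: 83 − 26 = 57°

57°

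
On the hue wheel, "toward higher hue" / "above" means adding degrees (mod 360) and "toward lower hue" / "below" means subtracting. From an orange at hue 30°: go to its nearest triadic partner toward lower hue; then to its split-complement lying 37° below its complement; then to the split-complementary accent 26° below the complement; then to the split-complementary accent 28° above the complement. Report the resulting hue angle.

−120° (triadic ↓): 30 − 120 = -90 → -90 + 360 = 270°
+143° (split-comp 37° ↓): 270 + 143 = 413 → 413 − 360 = 53°
+154° (split-comp 26° ↓): 53 + 154 = 207°
+208° (split-comp 28° ↑): 207 + 208 = 415 → 415 − 360 = 55°

55°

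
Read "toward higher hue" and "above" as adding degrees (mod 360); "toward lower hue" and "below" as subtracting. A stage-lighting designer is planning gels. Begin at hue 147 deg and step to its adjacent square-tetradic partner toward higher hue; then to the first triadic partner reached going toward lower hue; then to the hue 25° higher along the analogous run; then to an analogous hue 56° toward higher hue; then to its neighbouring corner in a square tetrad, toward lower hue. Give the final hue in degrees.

+90° (square ↑): 147 + 90 = 237°
−120° (triadic ↓): 237 − 120 = 117°
+25° (analog 25° ↑): 117 + 25 = 142°
+56° (analog 56° ↑): 142 + 56 = 198°
−90° (square ↓): 198 − 90 = 108°

108°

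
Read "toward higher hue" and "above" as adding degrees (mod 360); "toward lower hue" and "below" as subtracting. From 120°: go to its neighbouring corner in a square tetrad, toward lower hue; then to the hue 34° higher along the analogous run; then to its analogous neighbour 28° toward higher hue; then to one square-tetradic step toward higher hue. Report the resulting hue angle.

square ↓ −90°: 120 − 90 = 30°
analog 34° ↑ +34°: 30 + 34 = 64°
analog 28° ↑ +28°: 64 + 28 = 92°
square ↑ +90°: 92 + 90 = 182°

182°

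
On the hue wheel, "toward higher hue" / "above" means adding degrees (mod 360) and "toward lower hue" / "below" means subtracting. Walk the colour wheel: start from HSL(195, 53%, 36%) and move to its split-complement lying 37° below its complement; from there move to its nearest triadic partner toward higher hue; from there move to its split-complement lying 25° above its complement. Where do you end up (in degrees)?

+143° (split-comp 37° ↓): 195 + 143 = 338°
+120° (triadic ↑): 338 + 120 = 458 → 458 − 360 = 98°
+205° (split-comp 25° ↑): 98 + 205 = 303°

303°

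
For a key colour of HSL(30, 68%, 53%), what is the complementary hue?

210°

The complement sits 180° across the wheel.
30 + 180 = 210°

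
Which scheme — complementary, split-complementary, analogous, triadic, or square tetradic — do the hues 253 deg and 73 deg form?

Sort the hues: 73°, 253°.
Successive gaps around the wheel: 180°, 180°.
Two hues 180° apart are complementary.

complementary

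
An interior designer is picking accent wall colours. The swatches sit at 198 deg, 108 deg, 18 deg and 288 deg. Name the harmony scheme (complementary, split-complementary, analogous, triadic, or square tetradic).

Sort the hues: 18°, 108°, 198°, 288°.
Successive gaps around the wheel: 90°, 90°, 90°, 90°.
Four hues every 90° form a square tetradic scheme.

square tetradic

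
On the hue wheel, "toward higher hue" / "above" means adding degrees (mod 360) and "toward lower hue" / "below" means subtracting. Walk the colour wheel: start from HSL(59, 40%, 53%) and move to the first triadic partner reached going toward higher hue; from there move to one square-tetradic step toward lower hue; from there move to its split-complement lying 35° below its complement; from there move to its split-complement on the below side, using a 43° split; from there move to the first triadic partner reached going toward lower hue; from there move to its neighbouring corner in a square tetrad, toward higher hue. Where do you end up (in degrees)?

341°

+120° (triadic ↑): 59 + 120 = 179°
−90° (square ↓): 179 − 90 = 89°
+145° (split-comp 35° ↓): 89 + 145 = 234°
+137° (split-comp 43° ↓): 234 + 137 = 371 → 371 − 360 = 11°
−120° (triadic ↓): 11 − 120 = -109 → -109 + 360 = 251°
+90° (square ↑): 251 + 90 = 341°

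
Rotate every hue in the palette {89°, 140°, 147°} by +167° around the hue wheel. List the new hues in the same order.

256°, 307°, 314°

89 + 167 = 256°
140 + 167 = 307°
147 + 167 = 314°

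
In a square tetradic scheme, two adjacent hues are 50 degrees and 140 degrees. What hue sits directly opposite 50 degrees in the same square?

230°

A square tetradic scheme places four hues 90° apart; opposite corners are 180° apart.
50 + 180 = 230°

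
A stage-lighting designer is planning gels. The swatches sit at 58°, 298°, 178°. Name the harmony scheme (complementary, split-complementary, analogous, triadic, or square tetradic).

Sort the hues: 58°, 178°, 298°.
Successive gaps around the wheel: 120°, 120°, 120°.
Three hues equally spaced 120° apart form a triad.

triadic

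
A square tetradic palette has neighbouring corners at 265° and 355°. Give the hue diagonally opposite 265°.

A square tetradic scheme places four hues 90° apart; opposite corners are 180° apart.
265 + 180 = 445 → 445 − 360 = 85°

85°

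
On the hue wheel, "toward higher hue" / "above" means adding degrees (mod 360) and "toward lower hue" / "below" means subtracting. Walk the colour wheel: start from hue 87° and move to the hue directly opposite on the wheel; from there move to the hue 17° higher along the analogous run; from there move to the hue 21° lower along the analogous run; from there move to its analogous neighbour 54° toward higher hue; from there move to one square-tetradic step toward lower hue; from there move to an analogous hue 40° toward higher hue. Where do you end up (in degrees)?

267°

complement +180°: 87 + 180 = 267°
analog 17° ↑ +17°: 267 + 17 = 284°
analog 21° ↓ −21°: 284 − 21 = 263°
analog 54° ↑ +54°: 263 + 54 = 317°
square ↓ −90°: 317 − 90 = 227°
analog 40° ↑ +40°: 227 + 40 = 267°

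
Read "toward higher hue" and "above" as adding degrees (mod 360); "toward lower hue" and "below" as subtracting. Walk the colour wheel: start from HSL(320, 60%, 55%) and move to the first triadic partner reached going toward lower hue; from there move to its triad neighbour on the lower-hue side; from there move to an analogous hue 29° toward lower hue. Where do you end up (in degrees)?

−120° (triadic ↓): 320 − 120 = 200°
−120° (triadic ↓): 200 − 120 = 80°
−29° (analog 29° ↓): 80 − 29 = 51°

51°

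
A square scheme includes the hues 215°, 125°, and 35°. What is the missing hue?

A square tetradic scheme places four hues every 90°.
The full set through 35° is {35°, 125°, 215°, 305°}.
Given {35°, 125°, 215°}, the missing hue is 305°.

305°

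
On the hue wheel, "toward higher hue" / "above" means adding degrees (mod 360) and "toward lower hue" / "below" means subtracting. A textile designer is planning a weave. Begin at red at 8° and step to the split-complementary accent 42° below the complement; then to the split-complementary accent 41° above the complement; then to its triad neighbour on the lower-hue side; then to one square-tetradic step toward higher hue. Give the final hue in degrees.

split-comp 42° ↓ +138°: 8 + 138 = 146°
split-comp 41° ↑ +221°: 146 + 221 = 367 → 367 − 360 = 7°
triadic ↓ −120°: 7 − 120 = -113 → -113 + 360 = 247°
square ↑ +90°: 247 + 90 = 337°

337°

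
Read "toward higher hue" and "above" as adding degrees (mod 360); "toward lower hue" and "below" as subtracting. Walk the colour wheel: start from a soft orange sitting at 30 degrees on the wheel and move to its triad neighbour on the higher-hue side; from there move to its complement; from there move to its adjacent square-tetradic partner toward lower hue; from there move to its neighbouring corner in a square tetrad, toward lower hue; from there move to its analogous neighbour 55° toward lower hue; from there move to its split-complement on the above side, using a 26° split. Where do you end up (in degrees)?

301°

30 + 120 = 150°   (triadic ↑)
150 + 180 = 330°   (complement)
330 − 90 = 240°   (square ↓)
240 − 90 = 150°   (square ↓)
150 − 55 = 95°   (analog 55° ↓)
95 + 206 = 301°   (split-comp 26° ↑)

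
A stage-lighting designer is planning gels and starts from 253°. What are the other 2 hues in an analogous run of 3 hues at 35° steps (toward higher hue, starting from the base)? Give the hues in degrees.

Analogous hues sit every 35° along the wheel.
253 + 35 = 288°
253 + 70 = 323°

288° and 323°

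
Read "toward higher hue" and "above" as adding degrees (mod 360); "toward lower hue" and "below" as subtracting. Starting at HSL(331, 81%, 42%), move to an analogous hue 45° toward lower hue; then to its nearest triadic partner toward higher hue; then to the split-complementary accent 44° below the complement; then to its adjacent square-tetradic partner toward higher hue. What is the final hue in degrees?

272°

analog 45° ↓ −45°: 331 − 45 = 286°
triadic ↑ +120°: 286 + 120 = 406 → 406 − 360 = 46°
split-comp 44° ↓ +136°: 46 + 136 = 182°
square ↑ +90°: 182 + 90 = 272°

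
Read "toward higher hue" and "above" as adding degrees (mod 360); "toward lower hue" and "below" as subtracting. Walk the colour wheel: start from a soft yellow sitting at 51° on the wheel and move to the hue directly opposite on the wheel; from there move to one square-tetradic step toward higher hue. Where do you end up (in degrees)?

+180° (complement): 51 + 180 = 231°
+90° (square ↑): 231 + 90 = 321°

321°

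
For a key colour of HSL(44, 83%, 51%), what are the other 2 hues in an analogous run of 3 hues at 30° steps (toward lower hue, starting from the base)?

Analogous hues sit every 30° along the wheel.
44 − 30 = 14°
44 − 60 = -16 → -16 + 360 = 344°

14° and 344°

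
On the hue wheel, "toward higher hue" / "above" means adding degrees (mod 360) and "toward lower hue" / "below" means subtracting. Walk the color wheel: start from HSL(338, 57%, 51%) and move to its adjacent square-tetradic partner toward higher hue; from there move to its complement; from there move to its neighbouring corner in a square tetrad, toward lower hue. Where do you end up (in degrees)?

158°

+90° (square ↑): 338 + 90 = 428 → 428 − 360 = 68°
+180° (complement): 68 + 180 = 248°
−90° (square ↓): 248 − 90 = 158°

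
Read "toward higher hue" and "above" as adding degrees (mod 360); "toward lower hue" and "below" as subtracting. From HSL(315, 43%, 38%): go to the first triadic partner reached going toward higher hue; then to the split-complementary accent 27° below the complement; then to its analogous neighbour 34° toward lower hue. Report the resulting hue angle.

triadic ↑ +120°: 315 + 120 = 435 → 435 − 360 = 75°
split-comp 27° ↓ +153°: 75 + 153 = 228°
analog 34° ↓ −34°: 228 − 34 = 194°

194°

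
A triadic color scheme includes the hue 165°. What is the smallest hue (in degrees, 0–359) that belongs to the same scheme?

A triad places three hues 120° apart.
The full set through 165° is {45°, 165°, 285°}.

45°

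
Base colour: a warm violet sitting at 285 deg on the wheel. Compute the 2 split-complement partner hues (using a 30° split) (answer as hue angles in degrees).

75° and 135°

Split-complementary hues sit 30° either side of the complement.
Complement of 285 deg: 285 + 180 = 465 → 465 − 360 = 105°
105 − 30 = 75°
105 + 30 = 135°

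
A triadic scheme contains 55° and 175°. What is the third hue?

295°

A triad spaces three hues 120° apart.
The full set is {55°, 175°, 295°}.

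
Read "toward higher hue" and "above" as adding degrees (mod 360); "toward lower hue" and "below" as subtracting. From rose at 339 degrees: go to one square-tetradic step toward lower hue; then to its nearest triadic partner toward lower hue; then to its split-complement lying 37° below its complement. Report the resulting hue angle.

−90° (square ↓): 339 − 90 = 249°
−120° (triadic ↓): 249 − 120 = 129°
+143° (split-comp 37° ↓): 129 + 143 = 272°

272°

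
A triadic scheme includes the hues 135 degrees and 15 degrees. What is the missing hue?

A triad places three hues 120° apart.
The full set through 15° is {15°, 135°, 255°}.
Given {15°, 135°}, the missing hue is 255°.

255°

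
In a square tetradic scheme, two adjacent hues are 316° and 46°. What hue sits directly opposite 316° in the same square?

A square tetradic scheme places four hues 90° apart; opposite corners are 180° apart.
316 + 180 = 496 → 496 − 360 = 136°

136°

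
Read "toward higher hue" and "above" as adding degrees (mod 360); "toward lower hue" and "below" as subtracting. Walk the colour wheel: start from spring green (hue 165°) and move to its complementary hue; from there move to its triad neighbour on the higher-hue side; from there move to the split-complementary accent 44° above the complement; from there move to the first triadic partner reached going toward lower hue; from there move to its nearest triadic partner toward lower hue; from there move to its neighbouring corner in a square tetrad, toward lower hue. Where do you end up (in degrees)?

359°

complement +180°: 165 + 180 = 345°
triadic ↑ +120°: 345 + 120 = 465 → 465 − 360 = 105°
split-comp 44° ↑ +224°: 105 + 224 = 329°
triadic ↓ −120°: 329 − 120 = 209°
triadic ↓ −120°: 209 − 120 = 89°
square ↓ −90°: 89 − 90 = -1 → -1 + 360 = 359°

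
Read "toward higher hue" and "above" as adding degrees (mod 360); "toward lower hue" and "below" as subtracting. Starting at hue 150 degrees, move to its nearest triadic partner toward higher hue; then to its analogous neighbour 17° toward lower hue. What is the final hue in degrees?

150 + 120 = 270°   (triadic ↑)
270 − 17 = 253°   (analog 17° ↓)

253°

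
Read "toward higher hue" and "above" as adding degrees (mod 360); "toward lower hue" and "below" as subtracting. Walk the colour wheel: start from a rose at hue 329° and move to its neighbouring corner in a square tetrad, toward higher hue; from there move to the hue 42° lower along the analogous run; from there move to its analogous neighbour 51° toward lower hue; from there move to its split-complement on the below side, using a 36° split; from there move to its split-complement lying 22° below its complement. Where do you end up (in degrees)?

329 + 90 = 419 → 419 − 360 = 59°   (square ↑)
59 − 42 = 17°   (analog 42° ↓)
17 − 51 = -34 → -34 + 360 = 326°   (analog 51° ↓)
326 + 144 = 470 → 470 − 360 = 110°   (split-comp 36° ↓)
110 + 158 = 268°   (split-comp 22° ↓)

268°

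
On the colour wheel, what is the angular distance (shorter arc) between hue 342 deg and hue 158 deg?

|342 − 158| = 184.
The shorter arc is 360 − 184 = 176°.

176°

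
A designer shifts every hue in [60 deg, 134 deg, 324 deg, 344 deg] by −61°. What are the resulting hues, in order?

359°, 73°, 263°, 283°

60 − 61 = -1 → -1 + 360 = 359°
134 − 61 = 73°
324 − 61 = 263°
344 − 61 = 283°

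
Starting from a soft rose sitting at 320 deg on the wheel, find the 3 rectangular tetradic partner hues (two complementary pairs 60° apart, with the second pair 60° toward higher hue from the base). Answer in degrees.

A rectangular tetradic uses two complementary pairs 60° apart: offsets 0°, 60°, 180°, 240°.
320 + 60 = 380 → 380 − 360 = 20°
320 + 180 = 500 → 500 − 360 = 140°
320 + 240 = 560 → 560 − 360 = 200°

20°, 140° and 200°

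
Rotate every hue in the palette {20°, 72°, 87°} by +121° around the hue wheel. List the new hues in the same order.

141°, 193°, 208°

20 + 121 = 141°
72 + 121 = 193°
87 + 121 = 208°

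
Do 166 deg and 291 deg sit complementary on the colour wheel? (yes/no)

Angular distance: |166 − 291| = 125 = 125°.
Complementary requires 180°.

no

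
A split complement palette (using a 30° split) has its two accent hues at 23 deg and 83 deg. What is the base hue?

The accents sit 30° either side of the complement, so the complement is their short-arc midpoint on the wheel.
Short-arc midpoint of 23° and 83°: 53°.
Base is 180° from the complement: 53 − 180 = -127 → -127 + 360 = 233°

233°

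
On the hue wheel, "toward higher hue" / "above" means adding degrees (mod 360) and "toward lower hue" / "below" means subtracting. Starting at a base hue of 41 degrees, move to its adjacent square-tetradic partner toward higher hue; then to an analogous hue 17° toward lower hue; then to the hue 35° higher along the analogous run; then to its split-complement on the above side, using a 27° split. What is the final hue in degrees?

356°

41 + 90 = 131°   (square ↑)
131 − 17 = 114°   (analog 17° ↓)
114 + 35 = 149°   (analog 35° ↑)
149 + 207 = 356°   (split-comp 27° ↑)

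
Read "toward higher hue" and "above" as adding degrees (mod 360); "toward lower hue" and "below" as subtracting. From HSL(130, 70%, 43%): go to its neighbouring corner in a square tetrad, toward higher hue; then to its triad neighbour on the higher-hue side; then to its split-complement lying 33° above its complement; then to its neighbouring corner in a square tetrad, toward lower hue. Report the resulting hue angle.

103°

+90° (square ↑): 130 + 90 = 220°
+120° (triadic ↑): 220 + 120 = 340°
+213° (split-comp 33° ↑): 340 + 213 = 553 → 553 − 360 = 193°
−90° (square ↓): 193 − 90 = 103°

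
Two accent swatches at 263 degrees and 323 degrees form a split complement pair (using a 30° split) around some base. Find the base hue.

The accents sit 30° either side of the complement, so the complement is their short-arc midpoint on the wheel.
Short-arc midpoint of 263° and 323°: 293°.
Base is 180° from the complement: 293 − 180 = 113°

113°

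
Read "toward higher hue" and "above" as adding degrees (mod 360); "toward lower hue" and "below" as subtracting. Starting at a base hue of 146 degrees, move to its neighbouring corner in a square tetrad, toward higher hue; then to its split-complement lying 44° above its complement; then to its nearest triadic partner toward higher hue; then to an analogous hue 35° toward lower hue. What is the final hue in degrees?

185°

146 + 90 = 236°   (square ↑)
236 + 224 = 460 → 460 − 360 = 100°   (split-comp 44° ↑)
100 + 120 = 220°   (triadic ↑)
220 − 35 = 185°   (analog 35° ↓)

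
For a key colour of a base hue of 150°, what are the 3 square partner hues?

A square tetradic scheme places four hues every 90°.
150 + 90 = 240°
150 + 180 = 330°
150 + 270 = 420 → 420 − 360 = 60°

240°, 330°, and 60°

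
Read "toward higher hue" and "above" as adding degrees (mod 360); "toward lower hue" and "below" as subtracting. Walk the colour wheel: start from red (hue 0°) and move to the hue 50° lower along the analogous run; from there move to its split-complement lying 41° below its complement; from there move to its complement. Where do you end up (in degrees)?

0 − 50 = -50 → -50 + 360 = 310°   (analog 50° ↓)
310 + 139 = 449 → 449 − 360 = 89°   (split-comp 41° ↓)
89 + 180 = 269°   (complement)

269°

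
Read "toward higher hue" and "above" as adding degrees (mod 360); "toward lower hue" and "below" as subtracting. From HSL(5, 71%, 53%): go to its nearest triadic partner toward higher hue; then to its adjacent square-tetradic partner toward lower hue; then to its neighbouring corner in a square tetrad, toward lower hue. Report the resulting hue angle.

triadic ↑ +120°: 5 + 120 = 125°
square ↓ −90°: 125 − 90 = 35°
square ↓ −90°: 35 − 90 = -55 → -55 + 360 = 305°

305°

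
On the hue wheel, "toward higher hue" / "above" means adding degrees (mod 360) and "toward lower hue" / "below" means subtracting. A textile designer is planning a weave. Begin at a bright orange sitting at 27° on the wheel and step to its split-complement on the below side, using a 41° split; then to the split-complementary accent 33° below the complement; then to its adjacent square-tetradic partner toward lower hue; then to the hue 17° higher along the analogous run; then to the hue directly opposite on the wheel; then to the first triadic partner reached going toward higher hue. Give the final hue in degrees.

split-comp 41° ↓ +139°: 27 + 139 = 166°
split-comp 33° ↓ +147°: 166 + 147 = 313°
square ↓ −90°: 313 − 90 = 223°
analog 17° ↑ +17°: 223 + 17 = 240°
complement +180°: 240 + 180 = 420 → 420 − 360 = 60°
triadic ↑ +120°: 60 + 120 = 180°

180°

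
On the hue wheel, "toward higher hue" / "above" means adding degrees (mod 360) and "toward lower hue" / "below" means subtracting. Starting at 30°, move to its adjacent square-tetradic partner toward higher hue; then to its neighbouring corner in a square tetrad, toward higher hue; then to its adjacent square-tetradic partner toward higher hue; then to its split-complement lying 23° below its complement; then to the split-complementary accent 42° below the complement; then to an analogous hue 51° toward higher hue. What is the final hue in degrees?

286°

30 + 90 = 120°   (square ↑)
120 + 90 = 210°   (square ↑)
210 + 90 = 300°   (square ↑)
300 + 157 = 457 → 457 − 360 = 97°   (split-comp 23° ↓)
97 + 138 = 235°   (split-comp 42° ↓)
235 + 51 = 286°   (analog 51° ↑)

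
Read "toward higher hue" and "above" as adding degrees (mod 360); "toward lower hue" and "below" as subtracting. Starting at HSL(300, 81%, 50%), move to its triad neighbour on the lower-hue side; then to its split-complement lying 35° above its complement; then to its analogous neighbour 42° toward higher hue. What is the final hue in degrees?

300 − 120 = 180°   (triadic ↓)
180 + 215 = 395 → 395 − 360 = 35°   (split-comp 35° ↑)
35 + 42 = 77°   (analog 42° ↑)

77°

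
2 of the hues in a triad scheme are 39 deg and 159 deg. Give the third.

A triad places three hues 120° apart.
The full set through 39° is {39°, 159°, 279°}.
Given {39°, 159°}, the missing hue is 279°.

279°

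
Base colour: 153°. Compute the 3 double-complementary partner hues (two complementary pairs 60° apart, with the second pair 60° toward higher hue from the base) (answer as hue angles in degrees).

213°, 333°, and 33°

A rectangular tetradic uses two complementary pairs 60° apart: offsets 0°, 60°, 180°, 240°.
153 + 60 = 213°
153 + 180 = 333°
153 + 240 = 393 → 393 − 360 = 33°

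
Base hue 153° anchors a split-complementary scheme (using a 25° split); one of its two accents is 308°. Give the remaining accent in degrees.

Split-complementary hues sit 25° either side of the complement.
Complement of the base 153°: 153 + 180 = 333°
The given accent 308° is 25° one side of 333°; the other accent sits 25° the other side: 333 + 25 = 358°

358°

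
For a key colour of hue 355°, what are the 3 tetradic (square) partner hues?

A square tetradic scheme places four hues every 90°.
355 + 90 = 445 → 445 − 360 = 85°
355 + 180 = 535 → 535 − 360 = 175°
355 + 270 = 625 → 625 − 360 = 265°

85°, 175°, 265°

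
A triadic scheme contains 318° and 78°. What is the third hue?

198°

A triad spaces three hues 120° apart.
The full set is {78°, 198°, 318°}.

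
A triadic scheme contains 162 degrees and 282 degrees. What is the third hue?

A triad spaces three hues 120° apart.
The full set is {42°, 162°, 282°}.

42°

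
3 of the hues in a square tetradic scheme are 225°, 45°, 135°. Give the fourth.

315°

A square tetradic scheme places four hues every 90°.
The full set through 45° is {45°, 135°, 225°, 315°}.
Given {45°, 135°, 225°}, the missing hue is 315°.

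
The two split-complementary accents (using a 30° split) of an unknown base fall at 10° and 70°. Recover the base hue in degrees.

220°

The accents sit 30° either side of the complement, so the complement is their short-arc midpoint on the wheel.
Short-arc midpoint of 10° and 70°: 40°.
Base is 180° from the complement: 40 − 180 = -140 → -140 + 360 = 220°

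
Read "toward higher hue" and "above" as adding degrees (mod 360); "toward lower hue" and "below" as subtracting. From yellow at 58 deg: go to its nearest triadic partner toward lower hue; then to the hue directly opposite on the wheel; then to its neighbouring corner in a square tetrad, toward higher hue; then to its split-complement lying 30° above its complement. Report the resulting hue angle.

58°

58 − 120 = -62 → -62 + 360 = 298°   (triadic ↓)
298 + 180 = 478 → 478 − 360 = 118°   (complement)
118 + 90 = 208°   (square ↑)
208 + 210 = 418 → 418 − 360 = 58°   (split-comp 30° ↑)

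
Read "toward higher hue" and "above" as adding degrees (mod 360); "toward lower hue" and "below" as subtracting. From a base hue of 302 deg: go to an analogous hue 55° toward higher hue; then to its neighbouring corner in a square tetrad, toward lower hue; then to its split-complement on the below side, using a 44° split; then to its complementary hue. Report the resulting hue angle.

+55° (analog 55° ↑): 302 + 55 = 357°
−90° (square ↓): 357 − 90 = 267°
+136° (split-comp 44° ↓): 267 + 136 = 403 → 403 − 360 = 43°
+180° (complement): 43 + 180 = 223°

223°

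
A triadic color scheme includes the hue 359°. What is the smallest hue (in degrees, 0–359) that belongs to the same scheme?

119°

A triad places three hues 120° apart.
The full set through 359° is {119°, 239°, 359°}.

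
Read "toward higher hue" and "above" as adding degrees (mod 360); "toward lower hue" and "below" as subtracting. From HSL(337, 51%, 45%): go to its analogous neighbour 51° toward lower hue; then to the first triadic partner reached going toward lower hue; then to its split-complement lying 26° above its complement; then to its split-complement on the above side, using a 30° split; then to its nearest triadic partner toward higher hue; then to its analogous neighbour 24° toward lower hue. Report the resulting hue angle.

318°

analog 51° ↓ −51°: 337 − 51 = 286°
triadic ↓ −120°: 286 − 120 = 166°
split-comp 26° ↑ +206°: 166 + 206 = 372 → 372 − 360 = 12°
split-comp 30° ↑ +210°: 12 + 210 = 222°
triadic ↑ +120°: 222 + 120 = 342°
analog 24° ↓ −24°: 342 − 24 = 318°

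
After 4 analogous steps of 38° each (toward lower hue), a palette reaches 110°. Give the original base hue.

4 steps of 38° (toward lower hue) give a net shift of −152°.
Start = end − shift: 110 + 152 = 262°

262°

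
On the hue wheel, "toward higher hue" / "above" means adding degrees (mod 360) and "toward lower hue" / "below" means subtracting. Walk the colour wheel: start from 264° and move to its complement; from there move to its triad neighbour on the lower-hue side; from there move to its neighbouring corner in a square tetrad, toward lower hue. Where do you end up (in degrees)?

234°

+180° (complement): 264 + 180 = 444 → 444 − 360 = 84°
−120° (triadic ↓): 84 − 120 = -36 → -36 + 360 = 324°
−90° (square ↓): 324 − 90 = 234°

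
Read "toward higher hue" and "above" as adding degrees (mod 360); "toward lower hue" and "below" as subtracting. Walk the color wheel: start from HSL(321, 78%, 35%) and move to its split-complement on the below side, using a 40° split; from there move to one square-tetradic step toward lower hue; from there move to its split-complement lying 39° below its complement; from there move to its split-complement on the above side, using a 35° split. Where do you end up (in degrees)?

7°

split-comp 40° ↓ +140°: 321 + 140 = 461 → 461 − 360 = 101°
square ↓ −90°: 101 − 90 = 11°
split-comp 39° ↓ +141°: 11 + 141 = 152°
split-comp 35° ↑ +215°: 152 + 215 = 367 → 367 − 360 = 7°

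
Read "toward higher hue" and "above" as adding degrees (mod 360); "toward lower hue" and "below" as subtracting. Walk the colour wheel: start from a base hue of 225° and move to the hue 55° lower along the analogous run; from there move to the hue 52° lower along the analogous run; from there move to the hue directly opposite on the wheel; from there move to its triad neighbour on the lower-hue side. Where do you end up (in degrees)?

−55° (analog 55° ↓): 225 − 55 = 170°
−52° (analog 52° ↓): 170 − 52 = 118°
+180° (complement): 118 + 180 = 298°
−120° (triadic ↓): 298 − 120 = 178°

178°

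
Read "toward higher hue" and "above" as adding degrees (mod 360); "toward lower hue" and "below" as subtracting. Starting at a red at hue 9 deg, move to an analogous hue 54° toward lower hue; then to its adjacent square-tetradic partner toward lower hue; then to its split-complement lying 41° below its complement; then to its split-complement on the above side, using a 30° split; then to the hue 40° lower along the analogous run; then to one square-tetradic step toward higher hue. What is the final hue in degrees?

264°

−54° (analog 54° ↓): 9 − 54 = -45 → -45 + 360 = 315°
−90° (square ↓): 315 − 90 = 225°
+139° (split-comp 41° ↓): 225 + 139 = 364 → 364 − 360 = 4°
+210° (split-comp 30° ↑): 4 + 210 = 214°
−40° (analog 40° ↓): 214 − 40 = 174°
+90° (square ↑): 174 + 90 = 264°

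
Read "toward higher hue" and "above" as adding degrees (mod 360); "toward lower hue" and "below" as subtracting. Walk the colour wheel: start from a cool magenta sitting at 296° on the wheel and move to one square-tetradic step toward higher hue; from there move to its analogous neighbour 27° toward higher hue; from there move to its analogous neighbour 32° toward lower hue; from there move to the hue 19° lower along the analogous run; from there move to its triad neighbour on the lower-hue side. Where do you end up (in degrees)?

242°

square ↑ +90°: 296 + 90 = 386 → 386 − 360 = 26°
analog 27° ↑ +27°: 26 + 27 = 53°
analog 32° ↓ −32°: 53 − 32 = 21°
analog 19° ↓ −19°: 21 − 19 = 2°
triadic ↓ −120°: 2 − 120 = -118 → -118 + 360 = 242°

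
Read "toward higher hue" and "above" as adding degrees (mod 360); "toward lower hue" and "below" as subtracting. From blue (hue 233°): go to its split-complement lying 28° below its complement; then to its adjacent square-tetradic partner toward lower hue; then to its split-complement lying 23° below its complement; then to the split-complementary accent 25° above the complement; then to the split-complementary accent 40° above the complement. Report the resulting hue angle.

157°

+152° (split-comp 28° ↓): 233 + 152 = 385 → 385 − 360 = 25°
−90° (square ↓): 25 − 90 = -65 → -65 + 360 = 295°
+157° (split-comp 23° ↓): 295 + 157 = 452 → 452 − 360 = 92°
+205° (split-comp 25° ↑): 92 + 205 = 297°
+220° (split-comp 40° ↑): 297 + 220 = 517 → 517 − 360 = 157°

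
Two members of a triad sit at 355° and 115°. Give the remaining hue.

A triad spaces three hues 120° apart.
The full set is {115°, 235°, 355°}.

235°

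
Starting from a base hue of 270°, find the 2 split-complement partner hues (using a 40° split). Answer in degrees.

Split-complementary hues sit 40° either side of the complement.
Complement of 270°: 270 + 180 = 450 → 450 − 360 = 90°
90 − 40 = 50°
90 + 40 = 130°

50° and 130°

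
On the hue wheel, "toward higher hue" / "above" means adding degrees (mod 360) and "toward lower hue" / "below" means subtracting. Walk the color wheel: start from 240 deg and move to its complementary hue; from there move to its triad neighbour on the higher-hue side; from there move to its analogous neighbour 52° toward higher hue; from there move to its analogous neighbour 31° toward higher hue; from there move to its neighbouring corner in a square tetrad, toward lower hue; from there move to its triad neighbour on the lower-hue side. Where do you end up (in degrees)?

240 + 180 = 420 → 420 − 360 = 60°   (complement)
60 + 120 = 180°   (triadic ↑)
180 + 52 = 232°   (analog 52° ↑)
232 + 31 = 263°   (analog 31° ↑)
263 − 90 = 173°   (square ↓)
173 − 120 = 53°   (triadic ↓)

53°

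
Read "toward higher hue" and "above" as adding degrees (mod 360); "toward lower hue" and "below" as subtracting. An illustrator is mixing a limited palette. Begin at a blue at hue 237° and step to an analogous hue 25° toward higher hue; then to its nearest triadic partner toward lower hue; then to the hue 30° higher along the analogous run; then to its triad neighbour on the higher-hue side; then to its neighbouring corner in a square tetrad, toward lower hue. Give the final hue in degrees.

+25° (analog 25° ↑): 237 + 25 = 262°
−120° (triadic ↓): 262 − 120 = 142°
+30° (analog 30° ↑): 142 + 30 = 172°
+120° (triadic ↑): 172 + 120 = 292°
−90° (square ↓): 292 − 90 = 202°

202°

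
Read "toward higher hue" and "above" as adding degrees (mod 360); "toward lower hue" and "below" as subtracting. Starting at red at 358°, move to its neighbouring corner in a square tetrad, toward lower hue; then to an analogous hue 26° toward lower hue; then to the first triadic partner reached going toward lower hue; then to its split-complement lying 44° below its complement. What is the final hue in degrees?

258°

358 − 90 = 268°   (square ↓)
268 − 26 = 242°   (analog 26° ↓)
242 − 120 = 122°   (triadic ↓)
122 + 136 = 258°   (split-comp 44° ↓)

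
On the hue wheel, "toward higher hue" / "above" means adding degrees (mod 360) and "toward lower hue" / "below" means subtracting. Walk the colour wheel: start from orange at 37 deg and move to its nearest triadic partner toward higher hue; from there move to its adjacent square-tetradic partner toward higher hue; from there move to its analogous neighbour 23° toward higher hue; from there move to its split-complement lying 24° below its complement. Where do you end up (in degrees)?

triadic ↑ +120°: 37 + 120 = 157°
square ↑ +90°: 157 + 90 = 247°
analog 23° ↑ +23°: 247 + 23 = 270°
split-comp 24° ↓ +156°: 270 + 156 = 426 → 426 − 360 = 66°

66°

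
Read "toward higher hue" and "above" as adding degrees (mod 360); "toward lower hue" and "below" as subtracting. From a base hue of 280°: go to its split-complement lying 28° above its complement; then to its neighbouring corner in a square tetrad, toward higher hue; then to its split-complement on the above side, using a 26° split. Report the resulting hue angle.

280 + 208 = 488 → 488 − 360 = 128°   (split-comp 28° ↑)
128 + 90 = 218°   (square ↑)
218 + 206 = 424 → 424 − 360 = 64°   (split-comp 26° ↑)

64°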